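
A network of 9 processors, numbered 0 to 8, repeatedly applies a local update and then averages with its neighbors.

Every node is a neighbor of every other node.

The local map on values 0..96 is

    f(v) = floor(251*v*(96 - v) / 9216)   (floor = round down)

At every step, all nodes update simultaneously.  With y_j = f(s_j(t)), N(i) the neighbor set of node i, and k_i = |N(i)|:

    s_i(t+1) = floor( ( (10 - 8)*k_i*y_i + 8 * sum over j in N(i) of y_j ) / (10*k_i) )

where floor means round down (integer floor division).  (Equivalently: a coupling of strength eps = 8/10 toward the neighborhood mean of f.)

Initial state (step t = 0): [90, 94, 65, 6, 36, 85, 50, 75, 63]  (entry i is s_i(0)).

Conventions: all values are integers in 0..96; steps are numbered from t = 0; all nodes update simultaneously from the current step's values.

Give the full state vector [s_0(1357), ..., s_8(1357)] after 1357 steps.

Simulating step by step:
t=0: [90, 94, 65, 6, 36, 85, 50, 75, 63]
t=1: [34, 33, 38, 34, 38, 35, 39, 37, 38]
t=2: [58, 58, 58, 58, 58, 58, 58, 58, 58]
t=3: [60, 60, 60, 60, 60, 60, 60, 60, 60]
t=4: [58, 58, 58, 58, 58, 58, 58, 58, 58]

Answer: [60, 60, 60, 60, 60, 60, 60, 60, 60]
Key observation: The state at step 2, [58, 58, 58, 58, 58, 58, 58, 58, 58], reappears at step 4: the system is in a cycle of period 2 from step 2 on.  Therefore the state at step 1357 equals the state at step 2 + ((1357 - 2) mod 2) = 3, which is [60, 60, 60, 60, 60, 60, 60, 60, 60].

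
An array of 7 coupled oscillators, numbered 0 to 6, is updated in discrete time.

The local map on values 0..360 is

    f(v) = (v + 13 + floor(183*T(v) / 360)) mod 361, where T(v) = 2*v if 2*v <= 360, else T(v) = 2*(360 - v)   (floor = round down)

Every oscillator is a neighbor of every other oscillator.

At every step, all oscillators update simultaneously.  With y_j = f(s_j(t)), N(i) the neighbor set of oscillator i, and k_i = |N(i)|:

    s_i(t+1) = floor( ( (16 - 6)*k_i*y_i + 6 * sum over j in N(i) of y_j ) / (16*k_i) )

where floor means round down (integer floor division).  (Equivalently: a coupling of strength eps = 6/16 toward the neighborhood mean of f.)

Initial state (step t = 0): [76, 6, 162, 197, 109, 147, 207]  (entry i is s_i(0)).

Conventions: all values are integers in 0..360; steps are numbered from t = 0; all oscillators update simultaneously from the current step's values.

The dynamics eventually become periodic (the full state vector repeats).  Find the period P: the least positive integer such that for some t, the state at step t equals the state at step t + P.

Answer: 3
Key observation: The state at step 14, [44, 135, 44, 135, 44, 44, 135], reappears at step 17 — and no state repeats earlier — so the cycle the system enters has period 3.

Derivation:
t=0: [76, 6, 162, 197, 109, 147, 207]
t=1: [162, 82, 259, 76, 199, 242, 76]
t=2: [246, 155, 62, 148, 63, 62, 148]
t=3: [93, 268, 163, 260, 164, 163, 260]
t=4: [191, 86, 270, 86, 271, 270, 86]
t=5: [46, 142, 45, 142, 45, 45, 142]
t=6: [141, 250, 139, 250, 139, 139, 250]
t=7: [243, 83, 240, 83, 240, 240, 83]
t=8: [44, 138, 45, 138, 45, 45, 138]
t=9: [137, 243, 138, 243, 138, 138, 243]
t=10: [237, 82, 238, 82, 238, 238, 82]
t=11: [44, 137, 44, 137, 44, 44, 137]
t=12: [136, 242, 136, 242, 136, 136, 242]
t=13: [235, 81, 235, 81, 235, 235, 81]
t=14: [44, 135, 44, 135, 44, 44, 135]
t=15: [135, 239, 135, 239, 135, 135, 239]
t=16: [234, 81, 234, 81, 234, 234, 81]
t=17: [44, 135, 44, 135, 44, 44, 135]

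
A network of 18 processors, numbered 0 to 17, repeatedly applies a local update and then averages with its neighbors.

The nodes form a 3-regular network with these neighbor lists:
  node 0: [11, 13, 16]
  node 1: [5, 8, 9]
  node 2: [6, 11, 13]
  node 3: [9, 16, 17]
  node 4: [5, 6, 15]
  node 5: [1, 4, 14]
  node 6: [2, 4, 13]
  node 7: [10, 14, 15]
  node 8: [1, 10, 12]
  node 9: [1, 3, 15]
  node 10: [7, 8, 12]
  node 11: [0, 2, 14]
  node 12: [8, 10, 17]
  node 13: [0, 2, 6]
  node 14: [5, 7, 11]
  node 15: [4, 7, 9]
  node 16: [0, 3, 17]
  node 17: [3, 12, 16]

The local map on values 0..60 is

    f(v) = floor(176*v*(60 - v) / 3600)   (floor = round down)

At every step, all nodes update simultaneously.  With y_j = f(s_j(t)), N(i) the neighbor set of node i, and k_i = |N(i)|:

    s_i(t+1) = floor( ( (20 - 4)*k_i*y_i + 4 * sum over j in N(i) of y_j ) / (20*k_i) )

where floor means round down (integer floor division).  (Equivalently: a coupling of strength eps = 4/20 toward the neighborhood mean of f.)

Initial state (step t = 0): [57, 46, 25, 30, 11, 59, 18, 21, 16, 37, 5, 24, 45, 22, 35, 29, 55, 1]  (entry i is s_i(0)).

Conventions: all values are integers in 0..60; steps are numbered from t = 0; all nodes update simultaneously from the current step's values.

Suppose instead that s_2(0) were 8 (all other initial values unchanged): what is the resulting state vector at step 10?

Answer: [39, 40, 39, 39, 40, 39, 40, 39, 40, 39, 39, 39, 39, 39, 39, 39, 39, 39]
Key observation: This trace re-runs the system from the modified initial state.

Derivation:
t=0: [57, 46, 8, 30, 11, 59, 18, 21, 16, 37, 5, 24, 45, 22, 35, 29, 55, 1]
t=1: [12, 29, 23, 38, 26, 8, 34, 38, 32, 40, 17, 38, 29, 36, 39, 41, 14, 7]
t=2: [29, 41, 41, 37, 41, 24, 42, 39, 42, 39, 36, 39, 40, 41, 38, 38, 30, 22]
t=3: [42, 38, 38, 41, 38, 41, 36, 40, 36, 39, 41, 40, 39, 38, 40, 39, 43, 40]
t=4: [36, 40, 40, 38, 40, 38, 41, 39, 41, 39, 38, 38, 39, 39, 38, 39, 35, 38]
t=5: [41, 39, 39, 40, 39, 39, 38, 40, 38, 39, 39, 40, 39, 39, 40, 39, 41, 40]
t=6: [38, 40, 39, 39, 40, 39, 40, 39, 40, 39, 39, 39, 39, 39, 39, 39, 38, 39]
t=7: [40, 39, 39, 40, 39, 39, 39, 40, 39, 39, 39, 40, 39, 39, 40, 39, 40, 40]
t=8: [39, 40, 39, 39, 40, 39, 40, 39, 40, 39, 39, 39, 39, 39, 39, 39, 39, 39]
t=9: [40, 39, 39, 40, 39, 39, 39, 40, 39, 39, 39, 40, 39, 39, 40, 39, 40, 40]
t=10: [39, 40, 39, 39, 40, 39, 40, 39, 40, 39, 39, 39, 39, 39, 39, 39, 39, 39]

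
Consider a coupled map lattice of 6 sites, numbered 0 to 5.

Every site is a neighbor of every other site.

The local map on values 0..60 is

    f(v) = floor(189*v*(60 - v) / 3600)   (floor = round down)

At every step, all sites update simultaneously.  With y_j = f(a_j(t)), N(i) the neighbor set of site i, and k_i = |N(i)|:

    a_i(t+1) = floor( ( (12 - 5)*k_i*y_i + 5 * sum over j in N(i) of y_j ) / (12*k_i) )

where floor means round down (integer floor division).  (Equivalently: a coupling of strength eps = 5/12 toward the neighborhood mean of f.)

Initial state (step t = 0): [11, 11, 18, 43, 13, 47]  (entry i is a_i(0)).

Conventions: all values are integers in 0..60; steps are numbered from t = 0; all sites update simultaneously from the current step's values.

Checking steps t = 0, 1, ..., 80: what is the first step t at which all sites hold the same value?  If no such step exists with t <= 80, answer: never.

Answer: 4
Key observation: Synchronization is absorbing here: once all sites are equal they stay equal, and step 4 is the first all-equal step.

Derivation:
t=0: [11, 11, 18, 43, 13, 47]  (not all equal)
t=1: [30, 30, 35, 35, 32, 32]  (not all equal)
t=2: [46, 46, 45, 45, 46, 46]  (not all equal)
t=3: [33, 33, 34, 34, 33, 33]  (not all equal)
t=4: [46, 46, 46, 46, 46, 46]  (all equal)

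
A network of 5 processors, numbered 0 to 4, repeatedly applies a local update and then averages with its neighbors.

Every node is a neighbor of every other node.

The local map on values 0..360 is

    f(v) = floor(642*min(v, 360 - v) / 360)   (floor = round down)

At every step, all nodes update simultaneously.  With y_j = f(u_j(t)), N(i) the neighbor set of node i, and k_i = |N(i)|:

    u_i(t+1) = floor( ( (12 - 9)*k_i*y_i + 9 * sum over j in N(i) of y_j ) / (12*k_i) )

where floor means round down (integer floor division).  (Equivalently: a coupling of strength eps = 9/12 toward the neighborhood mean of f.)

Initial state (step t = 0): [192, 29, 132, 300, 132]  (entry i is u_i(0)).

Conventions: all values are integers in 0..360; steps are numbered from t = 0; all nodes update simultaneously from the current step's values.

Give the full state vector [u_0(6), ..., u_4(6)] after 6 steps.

Simulating step by step:
t=0: [192, 29, 132, 300, 132]
t=1: [192, 177, 188, 180, 188]
t=2: [308, 309, 309, 310, 309]
t=3: [90, 90, 90, 90, 90]
t=4: [160, 160, 160, 160, 160]
t=5: [285, 285, 285, 285, 285]
t=6: [133, 133, 133, 133, 133]

Answer: [133, 133, 133, 133, 133]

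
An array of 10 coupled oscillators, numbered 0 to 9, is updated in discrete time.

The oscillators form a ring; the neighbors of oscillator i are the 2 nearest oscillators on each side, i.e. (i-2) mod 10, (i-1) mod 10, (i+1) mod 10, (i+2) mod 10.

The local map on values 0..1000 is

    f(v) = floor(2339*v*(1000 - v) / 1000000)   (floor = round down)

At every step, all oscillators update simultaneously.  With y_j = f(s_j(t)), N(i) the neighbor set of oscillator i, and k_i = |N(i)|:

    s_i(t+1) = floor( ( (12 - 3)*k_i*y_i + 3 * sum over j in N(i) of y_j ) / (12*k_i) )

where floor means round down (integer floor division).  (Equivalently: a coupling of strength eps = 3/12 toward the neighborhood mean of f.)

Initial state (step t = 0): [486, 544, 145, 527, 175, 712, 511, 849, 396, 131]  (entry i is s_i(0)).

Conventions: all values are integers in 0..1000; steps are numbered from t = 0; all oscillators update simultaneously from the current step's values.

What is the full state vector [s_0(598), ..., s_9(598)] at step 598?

Simulating step by step:
t=0: [486, 544, 145, 527, 175, 712, 511, 849, 396, 131]
t=1: [543, 542, 347, 542, 373, 471, 542, 342, 527, 325]
t=2: [572, 572, 539, 574, 552, 576, 574, 535, 574, 526]
t=3: [573, 573, 579, 572, 576, 572, 572, 579, 572, 580]
t=4: [571, 571, 570, 571, 571, 571, 571, 570, 571, 569]
t=5: [572, 572, 572, 572, 572, 572, 572, 572, 572, 572]
t=6: [572, 572, 572, 572, 572, 572, 572, 572, 572, 572]

Answer: [572, 572, 572, 572, 572, 572, 572, 572, 572, 572]
Key observation: The state at step 5, [572, 572, 572, 572, 572, 572, 572, 572, 572, 572], reappears at step 6: the system is in a cycle of period 1 from step 5 on.  Therefore the state at step 598 equals the state at step 5 + ((598 - 5) mod 1) = 5, which is [572, 572, 572, 572, 572, 572, 572, 572, 572, 572].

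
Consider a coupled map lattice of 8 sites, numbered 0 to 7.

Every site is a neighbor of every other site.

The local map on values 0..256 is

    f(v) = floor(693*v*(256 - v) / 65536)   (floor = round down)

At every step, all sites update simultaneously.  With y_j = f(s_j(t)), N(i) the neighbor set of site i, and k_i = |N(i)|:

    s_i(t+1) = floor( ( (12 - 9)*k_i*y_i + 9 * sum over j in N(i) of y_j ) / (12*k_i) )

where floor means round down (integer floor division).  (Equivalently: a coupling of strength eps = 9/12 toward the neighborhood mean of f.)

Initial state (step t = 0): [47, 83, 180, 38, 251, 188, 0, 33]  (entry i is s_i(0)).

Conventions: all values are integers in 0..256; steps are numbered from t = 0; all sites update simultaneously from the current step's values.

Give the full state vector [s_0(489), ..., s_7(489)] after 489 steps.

Simulating step by step:
t=0: [47, 83, 180, 38, 251, 188, 0, 33]
t=1: [90, 97, 96, 88, 77, 95, 76, 87]
t=2: [155, 156, 156, 155, 153, 156, 153, 155]
t=3: [164, 164, 164, 164, 165, 164, 165, 164]
t=4: [158, 158, 158, 158, 158, 158, 158, 158]
t=5: [163, 163, 163, 163, 163, 163, 163, 163]
t=6: [160, 160, 160, 160, 160, 160, 160, 160]
t=7: [162, 162, 162, 162, 162, 162, 162, 162]
t=8: [161, 161, 161, 161, 161, 161, 161, 161]
t=9: [161, 161, 161, 161, 161, 161, 161, 161]

Answer: [161, 161, 161, 161, 161, 161, 161, 161]
Key observation: The state at step 8, [161, 161, 161, 161, 161, 161, 161, 161], reappears at step 9: the system is in a cycle of period 1 from step 8 on.  Therefore the state at step 489 equals the state at step 8 + ((489 - 8) mod 1) = 8, which is [161, 161, 161, 161, 161, 161, 161, 161].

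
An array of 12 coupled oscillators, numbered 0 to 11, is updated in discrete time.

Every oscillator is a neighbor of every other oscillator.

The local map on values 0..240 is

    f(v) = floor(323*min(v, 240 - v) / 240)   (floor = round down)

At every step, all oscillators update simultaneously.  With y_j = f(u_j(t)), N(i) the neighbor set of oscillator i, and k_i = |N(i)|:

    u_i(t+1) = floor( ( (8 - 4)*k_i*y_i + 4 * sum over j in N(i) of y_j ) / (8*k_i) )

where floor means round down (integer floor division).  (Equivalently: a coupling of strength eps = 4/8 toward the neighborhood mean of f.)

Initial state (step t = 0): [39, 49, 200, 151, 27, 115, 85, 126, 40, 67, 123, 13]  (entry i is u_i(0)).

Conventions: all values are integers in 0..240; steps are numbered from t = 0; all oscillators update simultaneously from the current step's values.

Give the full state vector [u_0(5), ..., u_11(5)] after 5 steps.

Simulating step by step:
t=0: [39, 49, 200, 151, 27, 115, 85, 126, 40, 67, 123, 13]
t=1: [71, 77, 72, 102, 64, 118, 100, 117, 72, 89, 119, 56]
t=2: [107, 111, 108, 126, 103, 136, 125, 135, 108, 118, 137, 98]
t=3: [144, 146, 144, 148, 141, 142, 148, 142, 144, 150, 141, 138]
t=4: [128, 127, 128, 126, 130, 129, 126, 129, 128, 125, 130, 132]
t=5: [150, 150, 150, 151, 149, 149, 151, 149, 150, 151, 149, 147]

Answer: [150, 150, 150, 151, 149, 149, 151, 149, 150, 151, 149, 147]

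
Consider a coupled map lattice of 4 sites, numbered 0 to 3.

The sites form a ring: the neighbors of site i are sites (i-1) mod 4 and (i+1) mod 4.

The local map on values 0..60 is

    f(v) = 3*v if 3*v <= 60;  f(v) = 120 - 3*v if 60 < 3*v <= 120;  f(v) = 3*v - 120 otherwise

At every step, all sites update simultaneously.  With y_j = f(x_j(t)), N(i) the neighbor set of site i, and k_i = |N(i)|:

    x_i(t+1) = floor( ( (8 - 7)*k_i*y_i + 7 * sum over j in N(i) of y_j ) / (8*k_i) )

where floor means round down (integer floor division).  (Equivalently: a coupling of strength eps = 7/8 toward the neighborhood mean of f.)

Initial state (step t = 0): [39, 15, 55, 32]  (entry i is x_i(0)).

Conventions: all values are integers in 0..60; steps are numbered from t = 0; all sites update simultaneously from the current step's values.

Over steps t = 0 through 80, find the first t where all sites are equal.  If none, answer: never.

Answer: 17
Key observation: Synchronization is absorbing here: once all sites are equal they stay equal, and step 17 is the first all-equal step.

Derivation:
t=0: [39, 15, 55, 32]  (not all equal)
t=1: [30, 26, 35, 24]  (not all equal)
t=2: [43, 24, 41, 25]  (not all equal)
t=3: [41, 11, 41, 10]  (not all equal)
t=4: [27, 6, 27, 6]  (not all equal)
t=5: [20, 36, 20, 36]  (not all equal)
t=6: [18, 54, 18, 54]  (not all equal)
t=7: [43, 52, 43, 52]  (not all equal)
t=8: [32, 12, 32, 12]  (not all equal)
t=9: [34, 25, 34, 25]  (not all equal)
t=10: [41, 21, 41, 21]  (not all equal)
t=11: [50, 9, 50, 9]  (not all equal)
t=12: [27, 29, 27, 29]  (not all equal)
t=13: [33, 38, 33, 38]  (not all equal)
t=14: [7, 19, 7, 19]  (not all equal)
t=15: [52, 25, 52, 25]  (not all equal)
t=16: [43, 37, 43, 37]  (not all equal)
t=17: [9, 9, 9, 9]  (all equal)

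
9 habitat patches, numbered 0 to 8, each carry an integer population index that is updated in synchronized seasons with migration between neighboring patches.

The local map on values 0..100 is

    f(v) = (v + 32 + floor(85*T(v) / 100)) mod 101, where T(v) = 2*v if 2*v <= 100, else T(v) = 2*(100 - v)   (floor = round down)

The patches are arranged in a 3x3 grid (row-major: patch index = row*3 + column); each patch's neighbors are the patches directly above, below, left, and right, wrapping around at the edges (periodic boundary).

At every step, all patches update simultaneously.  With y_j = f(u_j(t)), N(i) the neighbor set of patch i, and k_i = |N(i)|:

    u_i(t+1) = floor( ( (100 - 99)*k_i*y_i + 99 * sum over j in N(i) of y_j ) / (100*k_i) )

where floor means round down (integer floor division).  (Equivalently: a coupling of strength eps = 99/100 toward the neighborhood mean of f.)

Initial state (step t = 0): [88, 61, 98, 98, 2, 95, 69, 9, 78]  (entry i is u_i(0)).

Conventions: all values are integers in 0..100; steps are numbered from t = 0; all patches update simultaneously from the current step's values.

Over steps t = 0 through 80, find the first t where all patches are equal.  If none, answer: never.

Answer: 9
Key observation: Synchronization is absorbing here: once all patches are equal they stay equal, and step 9 is the first all-equal step.

Derivation:
t=0: [88, 61, 98, 98, 2, 95, 69, 9, 78]  (not all equal)
t=1: [43, 41, 44, 40, 44, 36, 43, 48, 43]  (not all equal)
t=2: [44, 51, 40, 42, 42, 45, 48, 46, 46]  (not all equal)
t=3: [51, 46, 55, 51, 53, 45, 50, 55, 51]  (not all equal)
t=4: [62, 62, 59, 61, 58, 63, 64, 62, 60]  (not all equal)
t=5: [57, 58, 57, 57, 57, 58, 57, 57, 57]  (not all equal)
t=6: [60, 60, 60, 60, 60, 60, 61, 60, 60]  (not all equal)
t=7: [58, 59, 59, 58, 59, 59, 58, 58, 58]  (not all equal)
t=8: [59, 59, 59, 59, 59, 59, 60, 59, 59]  (not all equal)
t=9: [59, 59, 59, 59, 59, 59, 59, 59, 59]  (all equal)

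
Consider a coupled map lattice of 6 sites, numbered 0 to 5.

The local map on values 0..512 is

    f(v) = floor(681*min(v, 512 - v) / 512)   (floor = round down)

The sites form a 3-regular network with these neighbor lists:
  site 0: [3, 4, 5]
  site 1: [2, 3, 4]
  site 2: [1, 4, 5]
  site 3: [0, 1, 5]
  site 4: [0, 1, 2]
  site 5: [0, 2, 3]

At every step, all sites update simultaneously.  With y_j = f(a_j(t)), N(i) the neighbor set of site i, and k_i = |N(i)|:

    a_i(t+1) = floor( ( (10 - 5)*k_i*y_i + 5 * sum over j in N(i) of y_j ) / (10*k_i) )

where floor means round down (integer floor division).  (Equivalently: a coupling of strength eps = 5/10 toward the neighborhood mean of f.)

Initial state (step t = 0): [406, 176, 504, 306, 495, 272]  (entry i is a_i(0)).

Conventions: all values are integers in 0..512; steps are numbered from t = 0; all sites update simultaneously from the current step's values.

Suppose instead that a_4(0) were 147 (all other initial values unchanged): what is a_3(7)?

Answer: a_3(7) = 319
Key observation: This trace re-runs the system from the modified initial state.

Derivation:
t=0: [406, 176, 504, 306, 147, 272]
t=1: [201, 196, 129, 252, 161, 230]
t=2: [275, 250, 215, 306, 223, 281]
t=3: [303, 308, 298, 295, 303, 299]
t=4: [279, 277, 280, 282, 277, 283]
t=5: [308, 310, 308, 306, 310, 305]
t=6: [271, 269, 270, 272, 269, 273]
t=7: [319, 322, 321, 319, 322, 318]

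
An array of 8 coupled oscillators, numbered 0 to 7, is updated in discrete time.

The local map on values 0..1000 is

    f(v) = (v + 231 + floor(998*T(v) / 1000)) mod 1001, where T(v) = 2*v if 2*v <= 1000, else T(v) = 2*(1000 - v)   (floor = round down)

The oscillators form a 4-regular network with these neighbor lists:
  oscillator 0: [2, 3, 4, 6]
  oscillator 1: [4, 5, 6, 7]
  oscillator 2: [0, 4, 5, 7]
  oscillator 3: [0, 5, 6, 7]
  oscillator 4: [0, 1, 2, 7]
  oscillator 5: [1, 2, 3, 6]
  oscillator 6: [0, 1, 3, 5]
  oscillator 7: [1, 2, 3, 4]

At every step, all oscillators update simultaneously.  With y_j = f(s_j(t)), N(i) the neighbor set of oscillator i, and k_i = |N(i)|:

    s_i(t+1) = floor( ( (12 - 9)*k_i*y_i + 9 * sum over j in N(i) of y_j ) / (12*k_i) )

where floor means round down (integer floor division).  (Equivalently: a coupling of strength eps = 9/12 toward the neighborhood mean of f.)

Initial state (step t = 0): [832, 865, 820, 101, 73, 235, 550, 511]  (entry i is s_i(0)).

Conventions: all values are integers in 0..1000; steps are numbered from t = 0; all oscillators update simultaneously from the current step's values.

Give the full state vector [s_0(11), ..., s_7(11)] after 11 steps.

Answer: [584, 584, 584, 584, 584, 584, 584, 584]

Derivation:
t=0: [832, 865, 820, 101, 73, 235, 550, 511]
t=1: [487, 612, 570, 644, 466, 605, 587, 508]
t=2: [642, 643, 662, 647, 659, 624, 631, 645]
t=3: [580, 587, 580, 589, 577, 587, 591, 577]
t=4: [644, 644, 647, 642, 648, 641, 640, 646]
t=5: [583, 584, 582, 585, 582, 585, 585, 582]
t=6: [644, 644, 645, 643, 645, 643, 643, 645]
t=7: [584, 584, 583, 584, 583, 584, 584, 583]
t=8: [644, 644, 644, 644, 644, 644, 644, 644]
t=9: [584, 584, 584, 584, 584, 584, 584, 584]
t=10: [644, 644, 644, 644, 644, 644, 644, 644]
t=11: [584, 584, 584, 584, 584, 584, 584, 584]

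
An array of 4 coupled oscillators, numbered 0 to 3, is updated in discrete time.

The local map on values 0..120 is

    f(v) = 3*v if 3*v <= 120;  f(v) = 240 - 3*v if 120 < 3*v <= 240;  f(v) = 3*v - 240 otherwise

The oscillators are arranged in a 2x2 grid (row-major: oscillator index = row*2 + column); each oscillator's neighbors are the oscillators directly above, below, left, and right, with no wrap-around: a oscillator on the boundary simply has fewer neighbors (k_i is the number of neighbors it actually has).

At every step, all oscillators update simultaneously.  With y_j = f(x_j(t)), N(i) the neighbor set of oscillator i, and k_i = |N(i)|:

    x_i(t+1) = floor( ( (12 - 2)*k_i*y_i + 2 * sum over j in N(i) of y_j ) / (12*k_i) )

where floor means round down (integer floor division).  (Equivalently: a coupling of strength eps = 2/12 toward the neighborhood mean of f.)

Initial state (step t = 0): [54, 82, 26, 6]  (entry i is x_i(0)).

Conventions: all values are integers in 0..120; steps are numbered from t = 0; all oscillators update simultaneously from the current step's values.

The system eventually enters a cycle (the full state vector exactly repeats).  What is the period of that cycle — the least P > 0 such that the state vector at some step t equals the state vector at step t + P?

Answer: 4
Key observation: The state at step 82, [8, 40, 40, 8], reappears at step 86 — and no state repeats earlier — so the cycle the system enters has period 4.

Derivation:
t=0: [54, 82, 26, 6]
t=1: [72, 13, 73, 22]
t=2: [25, 40, 25, 60]
t=3: [78, 111, 73, 66]
t=4: [14, 81, 21, 44]
t=5: [40, 15, 65, 95]
t=6: [107, 51, 51, 45]
t=7: [82, 88, 88, 102]
t=8: [9, 26, 26, 59]
t=9: [35, 72, 72, 65]
t=10: [91, 32, 32, 41]
t=11: [43, 92, 92, 113]
t=12: [98, 47, 47, 88]
t=13: [61, 89, 89, 36]
t=14: [52, 36, 36, 94]
t=15: [88, 100, 100, 53]
t=16: [30, 58, 58, 77]
t=17: [86, 63, 63, 18]
t=18: [23, 48, 48, 53]
t=19: [73, 92, 92, 83]
t=20: [23, 32, 32, 13]
t=21: [73, 89, 89, 48]
t=22: [22, 32, 32, 84]
t=23: [71, 86, 86, 26]
t=24: [25, 23, 23, 68]
t=25: [74, 66, 66, 41]
t=26: [22, 46, 46, 104]
t=27: [72, 96, 96, 77]
t=28: [28, 42, 42, 15]
t=29: [89, 105, 105, 56]
t=30: [35, 70, 70, 72]
t=31: [92, 35, 35, 25]
t=32: [47, 96, 96, 80]
t=33: [90, 48, 48, 8]
t=34: [41, 84, 84, 36]
t=35: [99, 28, 28, 92]
t=36: [61, 77, 77, 44]
t=37: [49, 21, 21, 91]
t=38: [88, 63, 63, 38]
t=39: [28, 54, 54, 103]
t=40: [83, 77, 77, 70]
t=41: [9, 10, 10, 26]
t=42: [27, 33, 33, 70]
t=43: [84, 91, 91, 41]
t=44: [15, 38, 38, 103]
t=45: [56, 104, 104, 76]
t=46: [72, 67, 67, 22]
t=47: [26, 40, 40, 61]
t=48: [85, 111, 111, 67]
t=49: [28, 82, 82, 48]
t=50: [71, 20, 20, 81]
t=51: [32, 52, 52, 12]
t=52: [94, 81, 81, 44]
t=53: [35, 15, 15, 90]
t=54: [95, 48, 48, 32]
t=55: [53, 91, 91, 96]
t=56: [73, 38, 38, 45]
t=57: [36, 105, 105, 106]
t=58: [102, 78, 78, 77]
t=59: [56, 11, 11, 8]
t=60: [65, 35, 35, 25]
t=61: [55, 97, 97, 80]
t=62: [71, 48, 48, 8]
t=63: [38, 84, 84, 36]
t=64: [97, 28, 28, 92]
t=65: [56, 77, 77, 44]
t=66: [61, 22, 22, 91]
t=67: [58, 62, 62, 38]
t=68: [64, 60, 60, 104]
t=69: [50, 60, 60, 70]
t=70: [85, 60, 60, 35]
t=71: [22, 60, 60, 97]
t=72: [65, 59, 59, 52]
t=73: [48, 63, 63, 80]
t=74: [88, 50, 50, 8]
t=75: [35, 79, 79, 35]
t=76: [88, 20, 20, 88]
t=77: [30, 54, 54, 30]
t=78: [88, 80, 80, 88]
t=79: [20, 4, 4, 20]
t=80: [52, 20, 20, 52]
t=81: [80, 64, 64, 80]
t=82: [8, 40, 40, 8]
t=83: [40, 104, 104, 40]
t=84: [112, 80, 80, 112]
t=85: [80, 16, 16, 80]
t=86: [8, 40, 40, 8]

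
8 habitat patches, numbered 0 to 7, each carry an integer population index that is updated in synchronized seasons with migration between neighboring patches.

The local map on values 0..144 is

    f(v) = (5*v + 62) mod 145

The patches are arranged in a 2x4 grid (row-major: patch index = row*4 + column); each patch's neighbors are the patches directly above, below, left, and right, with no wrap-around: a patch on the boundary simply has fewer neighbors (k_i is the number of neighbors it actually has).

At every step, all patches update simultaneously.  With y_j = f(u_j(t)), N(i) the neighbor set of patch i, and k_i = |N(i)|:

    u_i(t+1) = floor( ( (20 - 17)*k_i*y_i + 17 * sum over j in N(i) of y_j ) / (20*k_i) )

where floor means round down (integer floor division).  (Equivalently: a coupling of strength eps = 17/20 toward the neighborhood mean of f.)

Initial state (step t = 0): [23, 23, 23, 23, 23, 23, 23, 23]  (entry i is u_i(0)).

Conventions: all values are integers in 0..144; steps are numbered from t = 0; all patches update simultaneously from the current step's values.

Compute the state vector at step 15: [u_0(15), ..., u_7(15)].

Answer: [32, 32, 32, 32, 32, 32, 32, 32]

Derivation:
t=0: [23, 23, 23, 23, 23, 23, 23, 23]
t=1: [32, 32, 32, 32, 32, 32, 32, 32]
t=2: [77, 77, 77, 77, 77, 77, 77, 77]
t=3: [12, 12, 12, 12, 12, 12, 12, 12]
t=4: [122, 122, 122, 122, 122, 122, 122, 122]
t=5: [92, 92, 92, 92, 92, 92, 92, 92]
t=6: [87, 87, 87, 87, 87, 87, 87, 87]
t=7: [62, 62, 62, 62, 62, 62, 62, 62]
t=8: [82, 82, 82, 82, 82, 82, 82, 82]
t=9: [37, 37, 37, 37, 37, 37, 37, 37]
t=10: [102, 102, 102, 102, 102, 102, 102, 102]
t=11: [137, 137, 137, 137, 137, 137, 137, 137]
t=12: [22, 22, 22, 22, 22, 22, 22, 22]
t=13: [27, 27, 27, 27, 27, 27, 27, 27]
t=14: [52, 52, 52, 52, 52, 52, 52, 52]
t=15: [32, 32, 32, 32, 32, 32, 32, 32]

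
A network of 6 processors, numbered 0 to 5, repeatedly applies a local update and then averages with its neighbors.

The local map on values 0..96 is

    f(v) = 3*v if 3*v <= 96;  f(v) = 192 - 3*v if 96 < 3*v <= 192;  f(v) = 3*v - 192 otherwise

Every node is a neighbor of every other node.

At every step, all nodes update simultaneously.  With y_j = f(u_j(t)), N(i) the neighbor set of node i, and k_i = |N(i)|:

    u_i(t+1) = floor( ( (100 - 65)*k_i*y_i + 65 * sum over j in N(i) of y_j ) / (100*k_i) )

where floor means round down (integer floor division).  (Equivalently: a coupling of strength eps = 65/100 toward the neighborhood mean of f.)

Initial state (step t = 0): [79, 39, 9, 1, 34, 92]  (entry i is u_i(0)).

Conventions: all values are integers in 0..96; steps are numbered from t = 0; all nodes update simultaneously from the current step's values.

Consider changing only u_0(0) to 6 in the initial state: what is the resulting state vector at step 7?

Answer: [35, 37, 36, 35, 37, 37]
Key observation: This trace re-runs the system from the modified initial state.

Derivation:
t=0: [6, 39, 9, 1, 34, 92]
t=1: [42, 55, 44, 39, 58, 57]
t=2: [49, 40, 47, 51, 38, 39]
t=3: [56, 62, 58, 55, 63, 63]
t=4: [15, 11, 14, 16, 11, 11]
t=5: [40, 37, 39, 40, 37, 37]
t=6: [75, 77, 76, 75, 77, 77]
t=7: [35, 37, 36, 35, 37, 37]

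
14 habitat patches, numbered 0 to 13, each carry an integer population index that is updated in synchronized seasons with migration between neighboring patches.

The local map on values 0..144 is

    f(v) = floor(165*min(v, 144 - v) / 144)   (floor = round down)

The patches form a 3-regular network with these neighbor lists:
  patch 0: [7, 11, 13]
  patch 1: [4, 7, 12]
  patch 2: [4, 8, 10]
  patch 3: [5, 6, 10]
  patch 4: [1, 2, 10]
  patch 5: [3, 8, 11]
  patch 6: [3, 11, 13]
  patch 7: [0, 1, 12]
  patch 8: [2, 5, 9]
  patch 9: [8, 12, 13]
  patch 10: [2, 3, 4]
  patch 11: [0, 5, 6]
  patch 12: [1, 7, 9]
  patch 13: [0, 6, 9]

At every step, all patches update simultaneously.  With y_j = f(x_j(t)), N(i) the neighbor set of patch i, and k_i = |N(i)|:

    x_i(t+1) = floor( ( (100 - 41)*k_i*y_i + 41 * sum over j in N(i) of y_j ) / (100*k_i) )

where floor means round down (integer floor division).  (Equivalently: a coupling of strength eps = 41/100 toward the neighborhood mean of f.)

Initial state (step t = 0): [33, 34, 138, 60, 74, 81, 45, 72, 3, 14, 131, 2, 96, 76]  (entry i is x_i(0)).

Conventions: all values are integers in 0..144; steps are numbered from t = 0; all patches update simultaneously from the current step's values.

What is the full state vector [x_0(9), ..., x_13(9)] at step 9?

Simulating step by step:
t=0: [33, 34, 138, 60, 74, 81, 45, 72, 3, 14, 131, 2, 96, 76]
t=1: [43, 52, 16, 58, 55, 52, 50, 66, 14, 27, 29, 23, 51, 59]
t=2: [51, 61, 25, 59, 52, 49, 55, 66, 24, 36, 39, 37, 56, 58]
t=3: [59, 67, 34, 61, 54, 51, 61, 70, 33, 45, 47, 48, 63, 61]
t=4: [67, 73, 43, 65, 58, 56, 67, 76, 41, 54, 54, 58, 70, 66]
t=5: [74, 78, 52, 71, 65, 63, 74, 77, 50, 63, 61, 68, 77, 73]
t=6: [79, 75, 62, 77, 71, 71, 79, 76, 61, 71, 69, 77, 75, 79]
t=7: [74, 79, 73, 76, 79, 77, 74, 77, 72, 78, 77, 76, 79, 74]
t=8: [79, 74, 79, 77, 75, 77, 79, 76, 80, 76, 76, 77, 74, 79]
t=9: [74, 79, 74, 75, 78, 75, 74, 77, 74, 76, 76, 75, 79, 74]

Answer: [74, 79, 74, 75, 78, 75, 74, 77, 74, 76, 76, 75, 79, 74]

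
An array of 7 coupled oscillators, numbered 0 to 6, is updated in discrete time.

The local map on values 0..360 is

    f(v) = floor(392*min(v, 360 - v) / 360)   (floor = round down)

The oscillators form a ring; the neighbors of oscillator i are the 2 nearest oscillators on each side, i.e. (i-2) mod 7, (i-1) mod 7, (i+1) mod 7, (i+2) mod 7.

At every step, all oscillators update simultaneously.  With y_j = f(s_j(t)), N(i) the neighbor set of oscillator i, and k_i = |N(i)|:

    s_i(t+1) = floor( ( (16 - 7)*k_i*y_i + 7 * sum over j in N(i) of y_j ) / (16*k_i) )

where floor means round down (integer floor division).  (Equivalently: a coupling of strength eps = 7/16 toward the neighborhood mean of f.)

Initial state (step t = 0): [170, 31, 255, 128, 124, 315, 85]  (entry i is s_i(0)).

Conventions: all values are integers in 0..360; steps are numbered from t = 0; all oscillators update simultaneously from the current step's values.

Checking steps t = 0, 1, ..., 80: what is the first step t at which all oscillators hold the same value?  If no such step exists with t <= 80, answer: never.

Simulating step by step:
t=0: [170, 31, 255, 128, 124, 315, 85]  (not all equal)
t=1: [135, 76, 117, 114, 119, 87, 95]  (not all equal)
t=2: [127, 100, 124, 117, 121, 107, 107]  (not all equal)
t=3: [129, 117, 131, 125, 127, 121, 119]  (not all equal)
t=4: [136, 131, 139, 135, 136, 133, 131]  (not all equal)
t=5: [146, 144, 148, 146, 147, 144, 143]  (not all equal)
t=6: [157, 156, 159, 158, 158, 156, 156]  (not all equal)
t=7: [170, 169, 172, 171, 171, 169, 169]  (not all equal)
t=8: [184, 184, 186, 185, 185, 184, 184]  (not all equal)
t=9: [190, 190, 189, 190, 190, 190, 190]  (not all equal)
t=10: [185, 185, 185, 185, 185, 185, 185]  (all equal)

Answer: 10
Key observation: Synchronization is absorbing here: once all oscillators are equal they stay equal, and step 10 is the first all-equal step.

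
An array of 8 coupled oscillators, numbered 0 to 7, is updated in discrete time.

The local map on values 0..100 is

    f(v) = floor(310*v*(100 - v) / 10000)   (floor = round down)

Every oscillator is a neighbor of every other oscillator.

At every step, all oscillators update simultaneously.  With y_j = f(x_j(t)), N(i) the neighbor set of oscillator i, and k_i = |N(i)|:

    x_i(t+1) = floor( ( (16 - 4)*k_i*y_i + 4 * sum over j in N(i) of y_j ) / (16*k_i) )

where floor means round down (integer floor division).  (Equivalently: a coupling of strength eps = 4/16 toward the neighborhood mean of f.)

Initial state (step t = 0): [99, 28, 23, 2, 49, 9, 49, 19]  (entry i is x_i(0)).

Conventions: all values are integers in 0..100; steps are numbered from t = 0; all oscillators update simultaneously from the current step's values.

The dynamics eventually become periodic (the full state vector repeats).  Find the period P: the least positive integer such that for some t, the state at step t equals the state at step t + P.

Answer: 2
Key observation: The state at step 10, [66, 66, 66, 66, 66, 66, 66, 66], reappears at step 12 — and no state repeats earlier — so the cycle the system enters has period 2.

Derivation:
t=0: [99, 28, 23, 2, 49, 9, 49, 19]
t=1: [14, 56, 51, 16, 67, 30, 67, 46]
t=2: [44, 72, 73, 47, 66, 64, 66, 73]
t=3: [73, 63, 63, 74, 68, 70, 68, 63]
t=4: [62, 70, 70, 61, 66, 65, 66, 70]
t=5: [71, 66, 66, 71, 68, 69, 68, 66]
t=6: [64, 68, 68, 64, 66, 66, 66, 68]
t=7: [70, 67, 67, 70, 68, 68, 68, 67]
t=8: [65, 67, 67, 65, 66, 66, 66, 67]
t=9: [69, 68, 68, 69, 68, 68, 68, 68]
t=10: [66, 66, 66, 66, 66, 66, 66, 66]
t=11: [69, 69, 69, 69, 69, 69, 69, 69]
t=12: [66, 66, 66, 66, 66, 66, 66, 66]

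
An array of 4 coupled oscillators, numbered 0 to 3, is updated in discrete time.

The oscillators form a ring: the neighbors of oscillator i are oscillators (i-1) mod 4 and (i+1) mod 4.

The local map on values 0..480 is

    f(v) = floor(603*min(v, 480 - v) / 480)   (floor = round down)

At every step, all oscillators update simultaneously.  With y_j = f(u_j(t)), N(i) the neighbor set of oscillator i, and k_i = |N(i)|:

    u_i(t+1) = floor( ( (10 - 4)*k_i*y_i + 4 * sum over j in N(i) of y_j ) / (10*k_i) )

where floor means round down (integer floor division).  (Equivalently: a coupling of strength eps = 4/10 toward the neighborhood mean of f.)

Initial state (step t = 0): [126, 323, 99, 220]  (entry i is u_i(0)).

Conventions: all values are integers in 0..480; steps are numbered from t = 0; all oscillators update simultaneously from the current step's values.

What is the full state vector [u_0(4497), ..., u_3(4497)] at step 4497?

Simulating step by step:
t=0: [126, 323, 99, 220]
t=1: [189, 174, 169, 222]
t=2: [241, 220, 226, 256]
t=3: [291, 282, 281, 285]
t=4: [240, 246, 247, 243]
t=5: [298, 294, 293, 296]
t=6: [229, 232, 233, 231]
t=7: [288, 290, 291, 289]
t=8: [240, 238, 237, 239]
t=9: [300, 298, 297, 299]
t=10: [226, 227, 228, 227]
t=11: [283, 284, 285, 284]
t=12: [246, 245, 244, 245]
t=13: [293, 294, 295, 294]
t=14: [233, 233, 232, 233]
t=15: [292, 291, 291, 291]
t=16: [236, 236, 237, 236]
t=17: [296, 296, 296, 296]
t=18: [231, 231, 231, 231]
t=19: [290, 290, 290, 290]
t=20: [238, 238, 238, 238]
t=21: [298, 298, 298, 298]
t=22: [228, 228, 228, 228]
t=23: [286, 286, 286, 286]
t=24: [243, 243, 243, 243]
t=25: [297, 297, 297, 297]
t=26: [229, 229, 229, 229]
t=27: [287, 287, 287, 287]
t=28: [242, 242, 242, 242]
t=29: [298, 298, 298, 298]

Answer: [297, 297, 297, 297]
Key observation: The state at step 21, [298, 298, 298, 298], reappears at step 29: the system is in a cycle of period 8 from step 21 on.  Therefore the state at step 4497 equals the state at step 21 + ((4497 - 21) mod 8) = 25, which is [297, 297, 297, 297].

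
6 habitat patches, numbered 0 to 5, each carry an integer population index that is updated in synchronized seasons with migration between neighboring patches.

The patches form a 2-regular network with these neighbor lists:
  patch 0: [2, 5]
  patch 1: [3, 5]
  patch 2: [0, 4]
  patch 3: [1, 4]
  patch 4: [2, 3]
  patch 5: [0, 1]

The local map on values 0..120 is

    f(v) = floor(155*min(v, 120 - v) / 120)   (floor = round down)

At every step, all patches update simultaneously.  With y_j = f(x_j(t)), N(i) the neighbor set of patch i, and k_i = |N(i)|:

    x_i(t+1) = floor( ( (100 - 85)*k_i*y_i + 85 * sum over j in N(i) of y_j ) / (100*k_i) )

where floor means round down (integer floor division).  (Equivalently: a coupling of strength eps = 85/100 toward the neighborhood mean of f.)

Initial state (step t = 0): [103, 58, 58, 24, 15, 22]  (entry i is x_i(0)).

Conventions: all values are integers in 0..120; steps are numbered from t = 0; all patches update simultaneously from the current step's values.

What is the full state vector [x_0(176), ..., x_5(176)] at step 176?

Answer: [72, 72, 72, 72, 72, 72]
Key observation: The state at step 8, [72, 72, 72, 72, 72, 72], reappears at step 14: the system is in a cycle of period 6 from step 8 on.  Therefore the state at step 176 equals the state at step 8 + ((176 - 8) mod 6) = 8, which is [72, 72, 72, 72, 72, 72].

Derivation:
t=0: [103, 58, 58, 24, 15, 22]
t=1: [46, 36, 28, 44, 47, 44]
t=2: [47, 54, 55, 53, 48, 53]
t=3: [68, 68, 62, 65, 68, 65]
t=4: [71, 70, 68, 67, 71, 67]
t=5: [66, 67, 63, 64, 66, 64]
t=6: [71, 71, 69, 69, 71, 69]
t=7: [64, 64, 63, 63, 64, 63]
t=8: [72, 72, 72, 72, 72, 72]
t=9: [62, 62, 62, 62, 62, 62]
t=10: [74, 74, 74, 74, 74, 74]
t=11: [59, 59, 59, 59, 59, 59]
t=12: [76, 76, 76, 76, 76, 76]
t=13: [56, 56, 56, 56, 56, 56]
t=14: [72, 72, 72, 72, 72, 72]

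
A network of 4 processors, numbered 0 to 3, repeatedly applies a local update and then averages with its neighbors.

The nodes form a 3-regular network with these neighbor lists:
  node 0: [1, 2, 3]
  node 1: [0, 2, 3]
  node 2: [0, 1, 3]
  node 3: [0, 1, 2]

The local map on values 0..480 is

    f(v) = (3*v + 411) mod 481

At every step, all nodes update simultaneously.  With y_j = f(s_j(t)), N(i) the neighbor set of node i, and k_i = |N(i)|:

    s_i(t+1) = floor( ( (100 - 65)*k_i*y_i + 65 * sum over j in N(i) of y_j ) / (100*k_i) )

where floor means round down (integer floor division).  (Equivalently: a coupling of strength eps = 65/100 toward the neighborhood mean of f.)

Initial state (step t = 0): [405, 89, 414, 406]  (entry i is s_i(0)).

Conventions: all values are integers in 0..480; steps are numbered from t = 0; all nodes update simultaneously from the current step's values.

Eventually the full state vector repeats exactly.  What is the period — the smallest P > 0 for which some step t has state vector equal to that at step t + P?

Answer: 18
Key observation: The state at step 4, [457, 457, 457, 457], reappears at step 22 — and no state repeats earlier — so the cycle the system enters has period 18.

Derivation:
t=0: [405, 89, 414, 406]
t=1: [192, 194, 196, 192]
t=2: [28, 29, 30, 28]
t=3: [15, 16, 16, 15]
t=4: [457, 457, 457, 457]
t=5: [339, 339, 339, 339]
t=6: [466, 466, 466, 466]
t=7: [366, 366, 366, 366]
t=8: [66, 66, 66, 66]
t=9: [128, 128, 128, 128]
t=10: [314, 314, 314, 314]
t=11: [391, 391, 391, 391]
t=12: [141, 141, 141, 141]
t=13: [353, 353, 353, 353]
t=14: [27, 27, 27, 27]
t=15: [11, 11, 11, 11]
t=16: [444, 444, 444, 444]
t=17: [300, 300, 300, 300]
t=18: [349, 349, 349, 349]
t=19: [15, 15, 15, 15]
t=20: [456, 456, 456, 456]
t=21: [336, 336, 336, 336]
t=22: [457, 457, 457, 457]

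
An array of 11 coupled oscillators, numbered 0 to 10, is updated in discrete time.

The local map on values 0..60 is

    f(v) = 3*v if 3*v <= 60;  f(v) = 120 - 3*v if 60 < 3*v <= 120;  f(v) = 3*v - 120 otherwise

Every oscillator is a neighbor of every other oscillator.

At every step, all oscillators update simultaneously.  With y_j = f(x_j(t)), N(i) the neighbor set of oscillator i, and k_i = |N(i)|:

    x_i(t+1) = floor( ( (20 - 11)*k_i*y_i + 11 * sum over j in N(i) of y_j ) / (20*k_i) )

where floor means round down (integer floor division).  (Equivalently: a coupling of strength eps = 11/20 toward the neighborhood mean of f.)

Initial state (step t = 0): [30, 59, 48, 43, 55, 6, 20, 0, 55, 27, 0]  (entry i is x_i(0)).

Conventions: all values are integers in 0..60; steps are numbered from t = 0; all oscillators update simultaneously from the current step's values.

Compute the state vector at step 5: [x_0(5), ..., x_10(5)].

Simulating step by step:
t=0: [30, 59, 48, 43, 55, 6, 20, 0, 55, 27, 0]
t=1: [29, 40, 27, 21, 35, 25, 41, 17, 35, 33, 17]
t=2: [31, 18, 33, 40, 24, 35, 19, 38, 24, 26, 38]
t=3: [28, 39, 26, 17, 36, 23, 40, 20, 36, 34, 20]
t=4: [33, 20, 35, 39, 23, 39, 18, 42, 23, 26, 42]
t=5: [25, 40, 23, 18, 37, 18, 38, 19, 37, 33, 19]

Answer: [25, 40, 23, 18, 37, 18, 38, 19, 37, 33, 19]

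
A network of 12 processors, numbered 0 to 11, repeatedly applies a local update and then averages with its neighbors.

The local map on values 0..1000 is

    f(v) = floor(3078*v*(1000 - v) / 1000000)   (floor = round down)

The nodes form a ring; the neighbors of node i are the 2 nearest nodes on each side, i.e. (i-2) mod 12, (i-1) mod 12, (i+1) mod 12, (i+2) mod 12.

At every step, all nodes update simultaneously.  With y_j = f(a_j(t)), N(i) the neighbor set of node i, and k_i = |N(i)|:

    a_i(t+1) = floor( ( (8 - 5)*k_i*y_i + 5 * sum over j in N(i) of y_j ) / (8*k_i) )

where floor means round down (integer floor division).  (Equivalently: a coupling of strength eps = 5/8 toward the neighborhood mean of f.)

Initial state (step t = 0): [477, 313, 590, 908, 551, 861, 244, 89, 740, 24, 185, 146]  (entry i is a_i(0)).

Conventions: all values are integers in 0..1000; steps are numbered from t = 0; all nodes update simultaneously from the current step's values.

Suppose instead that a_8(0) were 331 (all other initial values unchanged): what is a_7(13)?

Simulating step by step:
t=0: [477, 313, 590, 908, 551, 861, 244, 89, 331, 24, 185, 146]
t=1: [639, 583, 661, 492, 587, 424, 534, 357, 466, 304, 471, 450]
t=2: [729, 738, 722, 746, 744, 748, 750, 722, 738, 712, 738, 734]
t=3: [604, 599, 602, 590, 588, 586, 587, 603, 601, 612, 603, 604]
t=4: [736, 738, 739, 742, 743, 743, 743, 738, 737, 734, 735, 735]
t=5: [597, 594, 592, 589, 588, 588, 589, 593, 595, 598, 598, 598]
t=6: [740, 741, 743, 744, 744, 744, 743, 742, 741, 739, 739, 739]
t=7: [591, 589, 587, 586, 586, 586, 587, 589, 590, 591, 592, 592]
t=8: [744, 744, 745, 745, 746, 745, 745, 745, 744, 743, 743, 743]
t=9: [586, 585, 584, 584, 583, 583, 584, 584, 585, 586, 586, 586]
t=10: [746, 746, 747, 747, 747, 747, 747, 747, 746, 746, 746, 746]
t=11: [582, 582, 581, 581, 581, 581, 581, 581, 582, 582, 583, 583]
t=12: [748, 748, 748, 748, 749, 749, 748, 748, 748, 748, 748, 748]
t=13: [580, 580, 579, 579, 578, 578, 579, 579, 580, 580, 580, 580]

Answer: a_7(13) = 579
Key observation: This trace re-runs the system from the modified initial state.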